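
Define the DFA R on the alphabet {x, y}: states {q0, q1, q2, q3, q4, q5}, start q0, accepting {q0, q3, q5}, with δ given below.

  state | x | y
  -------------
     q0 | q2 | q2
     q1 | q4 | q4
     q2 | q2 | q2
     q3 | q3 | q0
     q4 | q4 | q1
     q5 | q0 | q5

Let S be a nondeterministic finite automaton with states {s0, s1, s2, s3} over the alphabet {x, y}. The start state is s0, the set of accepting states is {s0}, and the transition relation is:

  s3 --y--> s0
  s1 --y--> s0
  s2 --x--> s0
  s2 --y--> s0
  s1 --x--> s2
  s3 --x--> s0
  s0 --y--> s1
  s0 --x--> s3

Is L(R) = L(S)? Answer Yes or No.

The string xx is accepted by S but rejected by R.
So L(R) ≠ L(S).

No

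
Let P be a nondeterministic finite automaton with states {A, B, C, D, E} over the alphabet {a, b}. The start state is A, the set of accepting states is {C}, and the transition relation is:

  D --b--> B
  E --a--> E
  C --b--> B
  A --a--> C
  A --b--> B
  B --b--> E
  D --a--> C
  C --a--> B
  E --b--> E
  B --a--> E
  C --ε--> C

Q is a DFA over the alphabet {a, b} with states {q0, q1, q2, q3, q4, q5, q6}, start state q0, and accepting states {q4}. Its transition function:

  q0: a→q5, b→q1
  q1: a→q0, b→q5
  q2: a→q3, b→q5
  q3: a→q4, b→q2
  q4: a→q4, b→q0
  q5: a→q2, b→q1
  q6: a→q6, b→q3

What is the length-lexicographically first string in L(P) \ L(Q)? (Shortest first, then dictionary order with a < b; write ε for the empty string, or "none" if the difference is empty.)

The string a is accepted by P but not by Q.
No shorter string lies in the difference, and a is the lexicographically first length-1 string in L(P) \ L(Q).

a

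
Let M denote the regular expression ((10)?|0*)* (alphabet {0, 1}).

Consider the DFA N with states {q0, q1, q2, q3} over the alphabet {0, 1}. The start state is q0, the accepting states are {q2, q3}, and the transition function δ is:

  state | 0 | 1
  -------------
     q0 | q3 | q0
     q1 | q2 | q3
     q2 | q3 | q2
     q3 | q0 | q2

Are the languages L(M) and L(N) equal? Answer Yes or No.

The empty string ε is accepted by M but rejected by N.
So L(M) ≠ L(N).

No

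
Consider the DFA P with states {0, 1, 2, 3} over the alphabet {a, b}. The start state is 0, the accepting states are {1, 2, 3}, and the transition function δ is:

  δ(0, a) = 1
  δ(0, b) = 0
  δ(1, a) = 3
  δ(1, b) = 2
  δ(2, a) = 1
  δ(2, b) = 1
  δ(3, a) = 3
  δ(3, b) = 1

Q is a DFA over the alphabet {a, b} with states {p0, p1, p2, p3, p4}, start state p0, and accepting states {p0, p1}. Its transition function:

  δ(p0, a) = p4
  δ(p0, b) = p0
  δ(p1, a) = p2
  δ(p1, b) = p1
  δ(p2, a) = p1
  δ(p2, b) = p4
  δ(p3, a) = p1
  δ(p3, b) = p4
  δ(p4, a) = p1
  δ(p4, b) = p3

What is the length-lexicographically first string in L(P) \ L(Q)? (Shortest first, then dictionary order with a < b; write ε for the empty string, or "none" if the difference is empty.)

The string a is accepted by P but not by Q.
No shorter string lies in the difference, and a is the lexicographically first length-1 string in L(P) \ L(Q).

a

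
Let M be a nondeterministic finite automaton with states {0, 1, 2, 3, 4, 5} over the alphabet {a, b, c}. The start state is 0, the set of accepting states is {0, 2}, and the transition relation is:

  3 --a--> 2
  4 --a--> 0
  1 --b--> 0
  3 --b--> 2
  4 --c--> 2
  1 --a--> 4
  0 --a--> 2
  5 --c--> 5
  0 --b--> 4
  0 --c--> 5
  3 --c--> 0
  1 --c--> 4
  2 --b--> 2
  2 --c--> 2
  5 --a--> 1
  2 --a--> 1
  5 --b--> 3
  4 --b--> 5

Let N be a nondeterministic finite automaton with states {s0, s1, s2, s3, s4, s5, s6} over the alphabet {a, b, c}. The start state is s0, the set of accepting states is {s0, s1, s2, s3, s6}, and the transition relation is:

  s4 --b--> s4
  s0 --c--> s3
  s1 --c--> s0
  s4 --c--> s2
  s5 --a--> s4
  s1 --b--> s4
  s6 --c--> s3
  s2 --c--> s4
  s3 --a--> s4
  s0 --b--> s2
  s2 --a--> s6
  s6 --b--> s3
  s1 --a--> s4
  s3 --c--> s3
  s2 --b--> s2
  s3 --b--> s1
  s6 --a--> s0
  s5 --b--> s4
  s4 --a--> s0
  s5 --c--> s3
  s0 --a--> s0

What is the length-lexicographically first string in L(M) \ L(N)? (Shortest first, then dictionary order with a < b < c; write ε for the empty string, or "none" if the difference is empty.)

The string bc is accepted by M but not by N.
No shorter string lies in the difference, and bc is the lexicographically first length-2 string in L(M) \ L(N).

bc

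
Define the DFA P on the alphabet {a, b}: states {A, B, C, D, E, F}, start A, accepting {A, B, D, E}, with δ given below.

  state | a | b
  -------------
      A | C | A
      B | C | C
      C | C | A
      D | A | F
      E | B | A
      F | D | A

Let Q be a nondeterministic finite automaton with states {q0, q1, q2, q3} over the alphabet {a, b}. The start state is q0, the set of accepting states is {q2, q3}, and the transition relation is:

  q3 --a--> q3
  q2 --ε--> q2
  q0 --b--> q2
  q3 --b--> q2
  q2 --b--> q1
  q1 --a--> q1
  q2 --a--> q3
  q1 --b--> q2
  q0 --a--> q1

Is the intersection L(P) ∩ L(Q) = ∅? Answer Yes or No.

The string b is accepted by both P and Q.
Hence L(P) ∩ L(Q) ≠ ∅.

No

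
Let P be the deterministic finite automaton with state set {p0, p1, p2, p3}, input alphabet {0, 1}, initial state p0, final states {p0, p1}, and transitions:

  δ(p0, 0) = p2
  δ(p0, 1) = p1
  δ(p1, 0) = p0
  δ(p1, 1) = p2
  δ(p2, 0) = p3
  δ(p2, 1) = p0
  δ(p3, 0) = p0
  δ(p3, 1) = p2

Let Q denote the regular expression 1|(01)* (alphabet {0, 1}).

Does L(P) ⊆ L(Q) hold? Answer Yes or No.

No

The string 10 is in L(P) but not in L(Q).
So L(P) ⊄ L(Q).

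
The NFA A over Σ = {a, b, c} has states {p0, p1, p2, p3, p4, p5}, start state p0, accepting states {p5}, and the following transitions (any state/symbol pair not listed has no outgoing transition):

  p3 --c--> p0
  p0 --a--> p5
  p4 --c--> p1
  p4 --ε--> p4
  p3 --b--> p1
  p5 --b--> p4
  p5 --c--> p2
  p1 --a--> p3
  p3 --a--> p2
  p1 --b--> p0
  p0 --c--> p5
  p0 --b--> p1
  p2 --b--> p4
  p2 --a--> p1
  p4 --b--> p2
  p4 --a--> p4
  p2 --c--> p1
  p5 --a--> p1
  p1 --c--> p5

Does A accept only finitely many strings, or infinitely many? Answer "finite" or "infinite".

State p0 is reachable from the start and can reach an accepting state, and it lies on the cycle p0 → p1 → p0.
Traversing that cycle any number of times yields accepted strings of unbounded length, so the language is infinite.

infinite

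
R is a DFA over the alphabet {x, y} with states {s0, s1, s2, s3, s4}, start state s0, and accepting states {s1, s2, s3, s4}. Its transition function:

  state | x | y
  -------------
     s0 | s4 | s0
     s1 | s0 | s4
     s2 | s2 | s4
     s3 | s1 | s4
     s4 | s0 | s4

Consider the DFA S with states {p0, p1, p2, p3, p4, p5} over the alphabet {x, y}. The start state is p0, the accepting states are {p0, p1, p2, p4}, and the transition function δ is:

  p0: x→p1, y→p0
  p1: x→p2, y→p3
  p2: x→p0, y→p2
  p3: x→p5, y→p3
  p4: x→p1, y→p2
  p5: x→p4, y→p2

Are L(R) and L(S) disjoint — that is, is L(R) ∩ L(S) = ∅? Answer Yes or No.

No

The string x is accepted by both R and S.
Hence L(R) ∩ L(S) ≠ ∅.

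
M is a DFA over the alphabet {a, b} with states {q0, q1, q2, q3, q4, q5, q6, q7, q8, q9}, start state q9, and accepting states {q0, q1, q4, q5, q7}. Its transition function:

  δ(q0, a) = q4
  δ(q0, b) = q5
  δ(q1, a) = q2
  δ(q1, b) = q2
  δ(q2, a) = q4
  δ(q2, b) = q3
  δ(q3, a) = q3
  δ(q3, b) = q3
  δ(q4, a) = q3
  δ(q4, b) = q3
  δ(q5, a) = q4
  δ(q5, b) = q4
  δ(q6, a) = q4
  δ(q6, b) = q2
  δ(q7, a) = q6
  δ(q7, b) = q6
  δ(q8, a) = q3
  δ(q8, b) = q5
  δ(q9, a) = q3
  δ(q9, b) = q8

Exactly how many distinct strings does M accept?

3

The useful subgraph on states {q4, q5, q8, q9} is acyclic, so L(M) is finite; the longest accepting path visits 4 useful states, giving maximum string length 3.
Counting accepting paths from q9 by length: 1 of length 2, 2 of length 3. Total 3.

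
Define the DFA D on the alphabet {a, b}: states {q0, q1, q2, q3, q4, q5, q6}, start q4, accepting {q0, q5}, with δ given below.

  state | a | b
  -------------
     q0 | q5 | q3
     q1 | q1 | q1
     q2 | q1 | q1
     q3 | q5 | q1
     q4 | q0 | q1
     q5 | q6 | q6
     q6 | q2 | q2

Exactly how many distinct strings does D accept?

3

The useful subgraph on states {q0, q3, q4, q5} is acyclic, so L(D) is finite; the longest accepting path visits 4 useful states, giving maximum string length 3.
Counting accepting paths from q4 by length: 1 of length 1, 1 of length 2, 1 of length 3. Total 3.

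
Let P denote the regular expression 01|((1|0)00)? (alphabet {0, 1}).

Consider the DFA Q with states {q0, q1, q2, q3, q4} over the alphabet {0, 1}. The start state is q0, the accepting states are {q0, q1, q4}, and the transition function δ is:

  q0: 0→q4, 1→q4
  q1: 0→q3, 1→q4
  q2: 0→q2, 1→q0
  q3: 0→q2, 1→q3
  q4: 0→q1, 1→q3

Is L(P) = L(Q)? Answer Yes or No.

No

The string 01 is accepted by P but rejected by Q.
So L(P) ≠ L(Q).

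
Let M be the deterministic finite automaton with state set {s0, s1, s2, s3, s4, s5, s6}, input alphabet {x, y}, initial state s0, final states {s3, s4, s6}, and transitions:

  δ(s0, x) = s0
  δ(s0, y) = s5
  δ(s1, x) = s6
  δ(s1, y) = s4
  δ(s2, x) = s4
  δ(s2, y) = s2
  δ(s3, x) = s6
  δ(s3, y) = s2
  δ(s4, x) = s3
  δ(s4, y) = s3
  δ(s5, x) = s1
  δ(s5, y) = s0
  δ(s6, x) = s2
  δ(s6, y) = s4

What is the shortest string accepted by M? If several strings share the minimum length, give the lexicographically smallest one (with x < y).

A breadth-first search from s0 reaches an accepting state first via the path s0 → s5 → s1 → s6 on input yxx.
No string of length < 3 is accepted (BFS exhausts all shorter strings without reaching an accepting state), and yxx is the lexicographically least accepting string of length 3.

yxx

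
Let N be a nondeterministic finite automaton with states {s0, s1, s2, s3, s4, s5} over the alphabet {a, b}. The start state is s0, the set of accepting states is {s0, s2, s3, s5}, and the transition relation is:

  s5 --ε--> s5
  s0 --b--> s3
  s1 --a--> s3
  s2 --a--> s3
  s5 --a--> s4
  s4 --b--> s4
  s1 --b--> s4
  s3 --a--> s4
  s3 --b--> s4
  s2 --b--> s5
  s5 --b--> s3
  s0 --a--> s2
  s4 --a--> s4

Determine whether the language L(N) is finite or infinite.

The useful states (reachable from s0 and able to reach an accepting state) are {s0, s2, s3, s5}.
Restricted to these states the transition graph has no cycle, so every accepting path has bounded length and L is finite.

finite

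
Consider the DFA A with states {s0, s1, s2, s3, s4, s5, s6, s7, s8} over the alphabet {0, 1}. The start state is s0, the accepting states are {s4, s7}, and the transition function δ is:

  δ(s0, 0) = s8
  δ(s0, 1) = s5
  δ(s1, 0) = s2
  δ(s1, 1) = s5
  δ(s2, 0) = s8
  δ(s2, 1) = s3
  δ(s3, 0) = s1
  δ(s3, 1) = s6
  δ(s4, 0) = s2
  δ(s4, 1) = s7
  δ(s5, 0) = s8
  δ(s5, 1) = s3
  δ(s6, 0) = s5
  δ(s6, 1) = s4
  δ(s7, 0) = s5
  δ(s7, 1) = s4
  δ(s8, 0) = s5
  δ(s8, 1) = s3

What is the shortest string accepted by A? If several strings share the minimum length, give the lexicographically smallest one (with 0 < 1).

0111

A breadth-first search from s0 reaches an accepting state first via the path s0 → s8 → s3 → s6 → s4 on input 0111.
No string of length < 4 is accepted (BFS exhausts all shorter strings without reaching an accepting state), and 0111 is the lexicographically least accepting string of length 4.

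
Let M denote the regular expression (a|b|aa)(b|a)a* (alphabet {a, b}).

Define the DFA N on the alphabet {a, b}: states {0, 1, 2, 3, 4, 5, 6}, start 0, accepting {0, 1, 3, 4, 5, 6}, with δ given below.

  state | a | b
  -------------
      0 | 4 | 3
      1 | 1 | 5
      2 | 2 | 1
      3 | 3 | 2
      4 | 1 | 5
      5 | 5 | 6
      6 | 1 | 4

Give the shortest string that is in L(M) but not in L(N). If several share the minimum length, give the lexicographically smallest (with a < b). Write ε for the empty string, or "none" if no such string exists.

The string bb is accepted by M but not by N.
No shorter string lies in the difference, and bb is the lexicographically first length-2 string in L(M) \ L(N).

bb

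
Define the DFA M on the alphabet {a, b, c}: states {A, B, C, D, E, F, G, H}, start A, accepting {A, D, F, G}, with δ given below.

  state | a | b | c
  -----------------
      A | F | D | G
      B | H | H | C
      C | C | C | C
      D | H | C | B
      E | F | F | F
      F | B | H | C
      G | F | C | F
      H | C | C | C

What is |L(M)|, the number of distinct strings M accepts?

The useful subgraph on states {A, D, F, G} is acyclic, so L(M) is finite; the longest accepting path visits 3 useful states, giving maximum string length 2.
Counting accepting paths from A by length: 1 of length 0, 3 of length 1, 2 of length 2. Total 6.

6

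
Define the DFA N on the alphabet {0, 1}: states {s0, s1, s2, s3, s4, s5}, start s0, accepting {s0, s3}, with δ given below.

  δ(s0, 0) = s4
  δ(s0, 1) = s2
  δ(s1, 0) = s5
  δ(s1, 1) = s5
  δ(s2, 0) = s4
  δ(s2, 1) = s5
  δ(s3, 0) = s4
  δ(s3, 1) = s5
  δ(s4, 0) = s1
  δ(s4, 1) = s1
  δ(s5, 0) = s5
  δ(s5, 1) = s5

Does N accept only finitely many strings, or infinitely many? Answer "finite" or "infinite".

The useful states (reachable from s0 and able to reach an accepting state) are {s0}.
Restricted to these states the transition graph has no cycle, so every accepting path has bounded length and L is finite.

finite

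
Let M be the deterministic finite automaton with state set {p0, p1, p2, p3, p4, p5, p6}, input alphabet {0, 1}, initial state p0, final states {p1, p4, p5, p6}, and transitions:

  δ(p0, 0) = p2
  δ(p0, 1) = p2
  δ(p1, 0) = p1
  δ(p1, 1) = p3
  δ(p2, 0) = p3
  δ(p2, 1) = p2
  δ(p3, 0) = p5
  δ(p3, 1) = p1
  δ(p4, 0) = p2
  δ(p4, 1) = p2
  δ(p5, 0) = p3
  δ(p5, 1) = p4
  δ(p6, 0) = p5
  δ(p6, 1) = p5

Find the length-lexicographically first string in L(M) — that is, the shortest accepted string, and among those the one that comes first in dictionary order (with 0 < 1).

000

A breadth-first search from p0 reaches an accepting state first via the path p0 → p2 → p3 → p5 on input 000.
No string of length < 3 is accepted (BFS exhausts all shorter strings without reaching an accepting state), and 000 is the lexicographically least accepting string of length 3.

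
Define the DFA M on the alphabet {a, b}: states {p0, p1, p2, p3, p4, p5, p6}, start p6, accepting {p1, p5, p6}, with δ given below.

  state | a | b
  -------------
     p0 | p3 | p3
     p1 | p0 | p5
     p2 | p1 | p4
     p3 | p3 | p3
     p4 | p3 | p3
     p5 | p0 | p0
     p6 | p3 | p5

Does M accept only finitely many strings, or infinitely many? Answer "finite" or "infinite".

The useful states (reachable from p6 and able to reach an accepting state) are {p5, p6}.
Restricted to these states the transition graph has no cycle, so every accepting path has bounded length and L is finite.

finite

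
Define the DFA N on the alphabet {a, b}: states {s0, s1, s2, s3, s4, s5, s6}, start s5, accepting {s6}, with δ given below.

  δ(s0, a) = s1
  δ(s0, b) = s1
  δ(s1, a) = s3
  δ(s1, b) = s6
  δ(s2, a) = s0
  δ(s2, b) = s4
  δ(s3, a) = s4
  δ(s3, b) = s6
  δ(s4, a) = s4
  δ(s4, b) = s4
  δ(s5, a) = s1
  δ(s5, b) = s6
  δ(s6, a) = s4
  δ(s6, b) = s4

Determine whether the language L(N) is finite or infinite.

The useful states (reachable from s5 and able to reach an accepting state) are {s1, s3, s5, s6}.
Restricted to these states the transition graph has no cycle, so every accepting path has bounded length and L is finite.

finite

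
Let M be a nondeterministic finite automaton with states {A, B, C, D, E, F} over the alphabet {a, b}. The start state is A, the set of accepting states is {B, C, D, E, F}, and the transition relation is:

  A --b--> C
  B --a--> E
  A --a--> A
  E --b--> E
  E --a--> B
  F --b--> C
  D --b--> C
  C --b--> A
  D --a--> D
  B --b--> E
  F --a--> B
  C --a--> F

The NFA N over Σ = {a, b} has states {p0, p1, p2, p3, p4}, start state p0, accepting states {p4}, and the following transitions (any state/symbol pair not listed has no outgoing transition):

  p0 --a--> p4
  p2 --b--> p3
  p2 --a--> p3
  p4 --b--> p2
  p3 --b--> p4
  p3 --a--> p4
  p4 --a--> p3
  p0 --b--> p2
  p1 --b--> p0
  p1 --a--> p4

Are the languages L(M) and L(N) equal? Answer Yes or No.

The string b is accepted by M but rejected by N.
So L(M) ≠ L(N).

No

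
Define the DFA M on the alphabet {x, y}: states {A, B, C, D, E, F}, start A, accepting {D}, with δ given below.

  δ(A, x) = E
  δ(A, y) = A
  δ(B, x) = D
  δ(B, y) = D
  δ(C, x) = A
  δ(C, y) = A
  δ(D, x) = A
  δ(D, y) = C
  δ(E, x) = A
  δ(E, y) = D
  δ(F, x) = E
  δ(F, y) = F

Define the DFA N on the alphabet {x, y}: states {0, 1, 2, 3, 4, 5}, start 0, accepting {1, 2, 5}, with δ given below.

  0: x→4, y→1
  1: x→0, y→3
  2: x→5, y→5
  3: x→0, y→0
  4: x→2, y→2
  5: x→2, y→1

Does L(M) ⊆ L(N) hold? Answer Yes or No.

Yes

Exploring the product automaton M × N from the start pair (A, 0), following both machines on each input symbol, reaches 16 state pairs: (A, 0), (E, 4), (A, 1), (A, 2), (D, 2), (E, 0), (A, 3), (E, 5), (A, 5), (C, 5), (A, 4), (D, 1), (E, 2), (C, 3), (D, 5), (C, 1).
M accepts in {D} and N accepts in {1, 2, 5}. The reachable pairs whose M-component is accepting are (D, 2), (D, 1), (D, 5); in each of them the N-component is accepting too, so the product for L(M) \ L(N) (M-component accepting, N-component rejecting) has no reachable accepting pair and the difference is empty.
Hence every string in L(M) is also in L(N).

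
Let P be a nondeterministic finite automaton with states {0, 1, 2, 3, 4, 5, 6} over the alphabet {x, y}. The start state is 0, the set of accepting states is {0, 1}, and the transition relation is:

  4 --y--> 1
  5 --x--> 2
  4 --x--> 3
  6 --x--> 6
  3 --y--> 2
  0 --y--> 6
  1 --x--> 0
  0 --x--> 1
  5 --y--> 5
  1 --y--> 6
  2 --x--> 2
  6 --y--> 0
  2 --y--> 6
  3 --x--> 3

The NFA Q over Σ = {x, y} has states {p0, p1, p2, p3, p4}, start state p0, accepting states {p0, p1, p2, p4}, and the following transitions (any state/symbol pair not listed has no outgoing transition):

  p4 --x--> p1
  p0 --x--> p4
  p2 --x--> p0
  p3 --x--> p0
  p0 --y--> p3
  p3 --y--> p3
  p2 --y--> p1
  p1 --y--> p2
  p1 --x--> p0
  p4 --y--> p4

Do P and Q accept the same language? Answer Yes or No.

No

The string yy is accepted by P but rejected by Q.
So L(P) ≠ L(Q).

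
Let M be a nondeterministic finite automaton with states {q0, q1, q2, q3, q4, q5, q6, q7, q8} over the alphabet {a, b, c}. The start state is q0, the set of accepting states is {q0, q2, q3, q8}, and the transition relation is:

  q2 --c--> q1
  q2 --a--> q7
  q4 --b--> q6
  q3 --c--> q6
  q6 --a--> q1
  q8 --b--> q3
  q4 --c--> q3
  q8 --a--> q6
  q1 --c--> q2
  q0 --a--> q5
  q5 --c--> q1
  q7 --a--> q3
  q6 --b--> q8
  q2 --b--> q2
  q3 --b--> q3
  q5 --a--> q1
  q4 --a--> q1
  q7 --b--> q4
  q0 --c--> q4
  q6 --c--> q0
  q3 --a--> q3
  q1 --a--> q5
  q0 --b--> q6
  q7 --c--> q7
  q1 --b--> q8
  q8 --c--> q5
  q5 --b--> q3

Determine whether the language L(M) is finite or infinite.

infinite

State q3 is reachable from the start and can reach an accepting state, and it lies on the cycle q3 → q3.
Traversing that cycle any number of times yields accepted strings of unbounded length, so the language is infinite.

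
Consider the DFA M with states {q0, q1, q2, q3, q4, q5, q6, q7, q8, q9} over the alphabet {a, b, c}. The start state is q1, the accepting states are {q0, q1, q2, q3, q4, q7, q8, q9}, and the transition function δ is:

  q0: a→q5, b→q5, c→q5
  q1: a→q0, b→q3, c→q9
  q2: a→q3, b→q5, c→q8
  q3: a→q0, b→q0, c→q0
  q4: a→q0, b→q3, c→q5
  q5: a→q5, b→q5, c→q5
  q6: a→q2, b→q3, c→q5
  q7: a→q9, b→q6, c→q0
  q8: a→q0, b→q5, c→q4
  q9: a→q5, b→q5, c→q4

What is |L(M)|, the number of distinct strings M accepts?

13

The useful subgraph on states {q0, q1, q3, q4, q9} is acyclic, so L(M) is finite; the longest accepting path visits 5 useful states, giving maximum string length 4.
Counting accepting paths from q1 by length: 1 of length 0, 3 of length 1, 4 of length 2, 2 of length 3, 3 of length 4. Total 13.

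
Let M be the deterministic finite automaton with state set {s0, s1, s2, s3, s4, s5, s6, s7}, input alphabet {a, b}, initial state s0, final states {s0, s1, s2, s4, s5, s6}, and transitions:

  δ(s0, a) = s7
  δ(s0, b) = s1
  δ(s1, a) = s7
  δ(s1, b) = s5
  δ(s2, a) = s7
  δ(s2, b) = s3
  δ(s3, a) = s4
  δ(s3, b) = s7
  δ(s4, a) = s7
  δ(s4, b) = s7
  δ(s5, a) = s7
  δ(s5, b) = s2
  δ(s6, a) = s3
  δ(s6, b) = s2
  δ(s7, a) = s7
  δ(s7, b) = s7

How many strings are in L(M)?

5

The useful subgraph on states {s0, s1, s2, s3, s4, s5} is acyclic, so L(M) is finite; the longest accepting path visits 6 useful states, giving maximum string length 5.
Counting accepting paths from s0 by length: 1 of length 0, 1 of length 1, 1 of length 2, 1 of length 3, 1 of length 5. Total 5.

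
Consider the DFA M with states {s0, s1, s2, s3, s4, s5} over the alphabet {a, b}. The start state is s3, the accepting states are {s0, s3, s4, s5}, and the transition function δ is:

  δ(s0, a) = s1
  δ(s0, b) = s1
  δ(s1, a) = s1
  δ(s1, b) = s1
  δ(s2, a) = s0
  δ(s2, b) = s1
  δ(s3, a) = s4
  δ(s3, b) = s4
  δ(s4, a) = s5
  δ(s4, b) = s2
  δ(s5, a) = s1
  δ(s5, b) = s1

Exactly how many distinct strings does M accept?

7

The useful subgraph on states {s0, s2, s3, s4, s5} is acyclic, so L(M) is finite; the longest accepting path visits 4 useful states, giving maximum string length 3.
Counting accepting paths from s3 by length: 1 of length 0, 2 of length 1, 2 of length 2, 2 of length 3. Total 7.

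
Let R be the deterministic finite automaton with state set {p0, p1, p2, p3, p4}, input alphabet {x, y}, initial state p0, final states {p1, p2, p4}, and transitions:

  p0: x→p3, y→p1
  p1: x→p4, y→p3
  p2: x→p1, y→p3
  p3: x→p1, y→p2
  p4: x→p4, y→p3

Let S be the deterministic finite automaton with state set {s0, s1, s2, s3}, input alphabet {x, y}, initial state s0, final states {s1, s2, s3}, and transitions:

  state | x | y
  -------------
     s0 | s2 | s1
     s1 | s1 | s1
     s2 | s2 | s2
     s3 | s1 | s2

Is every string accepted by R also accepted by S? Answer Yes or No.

Yes

Exploring the product automaton R × S from the start pair (p0, s0), following both machines on each input symbol, reaches 9 state pairs: (p0, s0), (p3, s2), (p1, s1), (p1, s2), (p2, s2), (p4, s1), (p3, s1), (p4, s2), (p2, s1).
R accepts in {p1, p2, p4} and S accepts in {s1, s2, s3}. The reachable pairs whose R-component is accepting are (p1, s1), (p1, s2), (p2, s2), (p4, s1), (p4, s2), (p2, s1); in each of them the S-component is accepting too, so the product for L(R) \ L(S) (R-component accepting, S-component rejecting) has no reachable accepting pair and the difference is empty.
Hence every string in L(R) is also in L(S).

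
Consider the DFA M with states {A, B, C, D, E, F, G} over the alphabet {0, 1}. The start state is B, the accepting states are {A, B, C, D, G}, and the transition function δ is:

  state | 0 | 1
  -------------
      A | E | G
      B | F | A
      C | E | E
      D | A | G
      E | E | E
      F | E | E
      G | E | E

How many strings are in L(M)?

3

The useful subgraph on states {A, B, G} is acyclic, so L(M) is finite; the longest accepting path visits 3 useful states, giving maximum string length 2.
Counting accepting paths from B by length: 1 of length 0, 1 of length 1, 1 of length 2. Total 3.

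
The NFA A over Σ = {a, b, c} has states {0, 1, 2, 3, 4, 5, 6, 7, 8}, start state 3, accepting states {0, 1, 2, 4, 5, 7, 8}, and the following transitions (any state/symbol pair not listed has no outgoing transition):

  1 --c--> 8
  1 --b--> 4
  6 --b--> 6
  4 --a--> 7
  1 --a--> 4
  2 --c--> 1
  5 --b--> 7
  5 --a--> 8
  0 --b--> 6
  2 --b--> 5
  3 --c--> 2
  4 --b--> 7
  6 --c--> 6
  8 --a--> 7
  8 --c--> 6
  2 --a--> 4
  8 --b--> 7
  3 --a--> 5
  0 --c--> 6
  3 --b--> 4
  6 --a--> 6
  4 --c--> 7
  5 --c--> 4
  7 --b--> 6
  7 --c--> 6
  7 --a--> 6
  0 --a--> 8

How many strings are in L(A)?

39

The useful subgraph on states {1, 2, 3, 4, 5, 7, 8} is acyclic, so L(A) is finite; the longest accepting path visits 5 useful states, giving maximum string length 4.
Counting accepting paths from 3 by length: 3 of length 1, 9 of length 2, 14 of length 3, 13 of length 4. Total 39.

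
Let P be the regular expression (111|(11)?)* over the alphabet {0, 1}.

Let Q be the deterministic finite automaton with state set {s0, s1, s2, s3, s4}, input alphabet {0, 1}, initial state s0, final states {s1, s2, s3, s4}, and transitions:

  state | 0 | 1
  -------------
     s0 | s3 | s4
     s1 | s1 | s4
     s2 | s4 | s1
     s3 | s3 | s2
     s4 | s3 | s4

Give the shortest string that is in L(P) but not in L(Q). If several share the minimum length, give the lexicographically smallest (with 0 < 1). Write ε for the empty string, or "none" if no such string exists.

The empty string ε is accepted by P but not by Q.
Since ε is the unique shortest string, it is the required witness.

ε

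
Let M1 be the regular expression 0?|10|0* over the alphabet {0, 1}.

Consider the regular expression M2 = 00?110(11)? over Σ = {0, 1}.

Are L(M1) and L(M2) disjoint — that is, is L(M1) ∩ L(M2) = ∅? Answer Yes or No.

Converting the expression M1 to a DFA (subset construction, then merging equivalent states) gives the minimal DFA with states {r0, r1, r2, r3, r4}, start state r0, accepting states {r0, r1, r4} and transitions r0: 0→r1, 1→r2; r1: 0→r1, 1→r3; r2: 0→r4, 1→r3; r3: 0→r3, 1→r3; r4: 0→r3, 1→r3.
Converting the expression M2 to a DFA (subset construction, then merging equivalent states) gives the minimal DFA with states {t0, t1, t2, t3, t4, t5, t6, t7, t8}, start state t0, accepting states {t6, t8} and transitions t0: 0→t1, 1→t2; t1: 0→t3, 1→t4; t2: 0→t2, 1→t2; t3: 0→t2, 1→t4; t4: 0→t2, 1→t5; t5: 0→t6, 1→t2; t6: 0→t2, 1→t7; t7: 0→t2, 1→t8; t8: 0→t2, 1→t2.
Exploring the product automaton M1 × M2 from the start pair (r0, t0), following both machines on each input symbol, reaches 12 state pairs: (r0, t0), (r1, t1), (r2, t2), (r1, t3), (r3, t4), (r4, t2), (r3, t2), (r1, t2), (r3, t5), (r3, t6), (r3, t7), (r3, t8).
M1 accepts in {r0, r1, r4} and M2 accepts in {t6, t8}; no reachable pair has both components accepting, so no string drives both machines to acceptance simultaneously and L(M1) ∩ L(M2) = ∅.
So no string is accepted by both, and the intersection is empty.

Yes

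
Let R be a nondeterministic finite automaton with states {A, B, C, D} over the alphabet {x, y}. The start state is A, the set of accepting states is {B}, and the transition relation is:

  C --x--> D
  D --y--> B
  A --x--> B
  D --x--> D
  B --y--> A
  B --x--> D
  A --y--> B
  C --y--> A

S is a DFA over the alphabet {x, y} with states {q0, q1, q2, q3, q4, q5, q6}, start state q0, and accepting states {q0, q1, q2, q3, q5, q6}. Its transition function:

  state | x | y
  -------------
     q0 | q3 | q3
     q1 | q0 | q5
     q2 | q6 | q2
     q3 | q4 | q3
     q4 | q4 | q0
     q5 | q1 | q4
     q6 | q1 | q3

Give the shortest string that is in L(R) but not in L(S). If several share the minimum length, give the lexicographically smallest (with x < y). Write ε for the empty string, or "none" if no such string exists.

xyx

The string xyx is accepted by R but not by S.
No shorter string lies in the difference, and xyx is the lexicographically first length-3 string in L(R) \ L(S).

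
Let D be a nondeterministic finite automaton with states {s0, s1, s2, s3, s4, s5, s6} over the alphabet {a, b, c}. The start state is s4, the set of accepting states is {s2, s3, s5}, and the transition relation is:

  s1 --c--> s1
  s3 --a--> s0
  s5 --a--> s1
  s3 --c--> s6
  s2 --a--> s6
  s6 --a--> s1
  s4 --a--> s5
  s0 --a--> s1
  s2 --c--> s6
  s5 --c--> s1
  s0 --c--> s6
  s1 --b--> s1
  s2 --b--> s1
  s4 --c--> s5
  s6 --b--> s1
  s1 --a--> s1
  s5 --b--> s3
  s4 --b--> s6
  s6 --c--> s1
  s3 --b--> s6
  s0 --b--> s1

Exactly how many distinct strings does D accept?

The useful subgraph on states {s3, s4, s5} is acyclic, so L(D) is finite; the longest accepting path visits 3 useful states, giving maximum string length 2.
Counting accepting paths from s4 by length: 2 of length 1, 2 of length 2. Total 4.

4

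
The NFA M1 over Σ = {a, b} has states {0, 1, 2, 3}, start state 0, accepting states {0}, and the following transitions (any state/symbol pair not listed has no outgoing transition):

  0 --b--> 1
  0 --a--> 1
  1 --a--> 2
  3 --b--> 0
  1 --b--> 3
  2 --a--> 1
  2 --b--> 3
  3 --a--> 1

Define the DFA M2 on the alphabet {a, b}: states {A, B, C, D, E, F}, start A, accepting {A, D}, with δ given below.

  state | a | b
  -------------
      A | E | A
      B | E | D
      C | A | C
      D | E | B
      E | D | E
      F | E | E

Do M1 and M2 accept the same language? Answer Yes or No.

The string abb is accepted by M1 but rejected by M2.
So L(M1) ≠ L(M2).

No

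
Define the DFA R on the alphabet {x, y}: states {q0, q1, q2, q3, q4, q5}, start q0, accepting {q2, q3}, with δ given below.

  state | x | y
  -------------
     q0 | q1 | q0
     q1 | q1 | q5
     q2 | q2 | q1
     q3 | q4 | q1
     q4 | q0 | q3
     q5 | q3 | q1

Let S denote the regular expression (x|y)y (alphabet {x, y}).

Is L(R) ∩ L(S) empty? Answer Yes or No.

Converting the expression S to a DFA (subset construction, then merging equivalent states) gives the minimal DFA with states {s0, s1, s2, s3}, start state s0, accepting states {s3} and transitions s0: x→s1, y→s1; s1: x→s2, y→s3; s2: x→s2, y→s2; s3: x→s2, y→s2.
Exploring the product automaton R × S from the start pair (q0, s0), following both machines on each input symbol, reaches 10 state pairs: (q0, s0), (q1, s1), (q0, s1), (q1, s2), (q5, s3), (q0, s3), (q5, s2), (q3, s2), (q0, s2), (q4, s2).
R accepts in {q2, q3} and S accepts in {s3}; no reachable pair has both components accepting, so no string drives both machines to acceptance simultaneously and L(R) ∩ L(S) = ∅.
So no string is accepted by both, and the intersection is empty.

Yes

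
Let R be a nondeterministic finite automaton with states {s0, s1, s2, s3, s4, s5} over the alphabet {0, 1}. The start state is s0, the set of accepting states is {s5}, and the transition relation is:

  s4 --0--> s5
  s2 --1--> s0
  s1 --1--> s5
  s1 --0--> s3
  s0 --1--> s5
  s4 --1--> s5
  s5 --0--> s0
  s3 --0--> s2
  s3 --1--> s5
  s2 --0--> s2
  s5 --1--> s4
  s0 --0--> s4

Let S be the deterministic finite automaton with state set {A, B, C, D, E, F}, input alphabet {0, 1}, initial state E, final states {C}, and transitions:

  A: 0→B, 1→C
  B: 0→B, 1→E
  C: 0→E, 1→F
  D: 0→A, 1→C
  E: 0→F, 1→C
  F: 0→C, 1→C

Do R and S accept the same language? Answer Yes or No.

Yes

Exploring the product automaton R × S from the start pair (s0, E), following both machines on each input symbol, reaches 3 state pairs: (s0, E), (s4, F), (s5, C).
R accepts in {s5} and S accepts in {C}. In every reachable pair the two components are either both accepting — (s5, C) — or both non-accepting, so no string is accepted by exactly one of the machines: L(R) \ L(S) and L(S) \ L(R) are both empty.
Hence every string is accepted by R iff it is accepted by S, and the two languages coincide.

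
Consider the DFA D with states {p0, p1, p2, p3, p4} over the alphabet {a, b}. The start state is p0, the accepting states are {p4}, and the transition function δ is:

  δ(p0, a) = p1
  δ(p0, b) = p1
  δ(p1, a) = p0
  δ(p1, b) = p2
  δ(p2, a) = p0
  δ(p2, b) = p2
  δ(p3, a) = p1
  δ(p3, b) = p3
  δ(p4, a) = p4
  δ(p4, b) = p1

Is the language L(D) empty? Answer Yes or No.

Yes

The states reachable from the start state are {p0, p1, p2}.
None of the accepting states {p4} is reachable, so no string is accepted and L(D) = ∅.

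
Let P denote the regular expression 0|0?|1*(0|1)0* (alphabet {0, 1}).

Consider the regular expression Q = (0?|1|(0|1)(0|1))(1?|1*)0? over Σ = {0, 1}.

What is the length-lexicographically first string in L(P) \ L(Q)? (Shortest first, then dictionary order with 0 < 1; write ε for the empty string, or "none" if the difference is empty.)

0000

The string 0000 is accepted by P but not by Q.
No shorter string lies in the difference, and 0000 is the lexicographically first length-4 string in L(P) \ L(Q).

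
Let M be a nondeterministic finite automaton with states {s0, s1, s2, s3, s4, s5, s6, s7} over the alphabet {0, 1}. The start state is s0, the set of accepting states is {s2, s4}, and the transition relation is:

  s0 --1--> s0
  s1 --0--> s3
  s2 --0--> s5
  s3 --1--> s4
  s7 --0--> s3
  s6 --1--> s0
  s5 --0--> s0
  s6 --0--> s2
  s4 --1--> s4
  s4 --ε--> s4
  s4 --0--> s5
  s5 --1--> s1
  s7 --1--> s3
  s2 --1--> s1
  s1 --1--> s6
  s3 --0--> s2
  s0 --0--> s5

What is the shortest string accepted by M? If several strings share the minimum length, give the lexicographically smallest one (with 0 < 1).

A breadth-first search from s0 reaches an accepting state first via the path s0 → s5 → s1 → s3 → s2 on input 0100.
No string of length < 4 is accepted (BFS exhausts all shorter strings without reaching an accepting state), and 0100 is the lexicographically least accepting string of length 4.

0100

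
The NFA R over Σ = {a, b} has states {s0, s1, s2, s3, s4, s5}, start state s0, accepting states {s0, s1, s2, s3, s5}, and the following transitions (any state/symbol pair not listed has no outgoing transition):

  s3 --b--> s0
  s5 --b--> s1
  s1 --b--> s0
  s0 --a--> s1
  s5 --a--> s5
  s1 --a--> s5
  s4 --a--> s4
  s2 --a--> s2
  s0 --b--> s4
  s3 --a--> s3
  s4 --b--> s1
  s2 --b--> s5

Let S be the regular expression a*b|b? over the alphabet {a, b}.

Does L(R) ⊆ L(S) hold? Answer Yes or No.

No

The string a is in L(R) but not in L(S).
So L(R) ⊄ L(S).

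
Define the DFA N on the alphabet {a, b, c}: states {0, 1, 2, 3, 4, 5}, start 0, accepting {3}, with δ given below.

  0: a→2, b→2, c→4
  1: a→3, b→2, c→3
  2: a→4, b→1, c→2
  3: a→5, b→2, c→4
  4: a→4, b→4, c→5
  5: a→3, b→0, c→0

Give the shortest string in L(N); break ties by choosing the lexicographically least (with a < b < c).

aba

A breadth-first search from 0 reaches an accepting state first via the path 0 → 2 → 1 → 3 on input aba.
No string of length < 3 is accepted (BFS exhausts all shorter strings without reaching an accepting state), and aba is the lexicographically least accepting string of length 3.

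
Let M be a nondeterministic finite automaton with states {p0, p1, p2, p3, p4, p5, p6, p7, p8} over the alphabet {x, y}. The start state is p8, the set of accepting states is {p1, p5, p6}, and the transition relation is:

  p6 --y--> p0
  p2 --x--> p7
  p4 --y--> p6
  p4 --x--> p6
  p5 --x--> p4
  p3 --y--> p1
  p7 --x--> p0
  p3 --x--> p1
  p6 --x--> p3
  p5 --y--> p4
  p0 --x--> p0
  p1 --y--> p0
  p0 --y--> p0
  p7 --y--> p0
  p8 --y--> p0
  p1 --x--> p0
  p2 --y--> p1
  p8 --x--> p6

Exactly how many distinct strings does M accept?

3

The useful subgraph on states {p1, p3, p6, p8} is acyclic, so L(M) is finite; the longest accepting path visits 4 useful states, giving maximum string length 3.
Counting accepting paths from p8 by length: 1 of length 1, 2 of length 3. Total 3.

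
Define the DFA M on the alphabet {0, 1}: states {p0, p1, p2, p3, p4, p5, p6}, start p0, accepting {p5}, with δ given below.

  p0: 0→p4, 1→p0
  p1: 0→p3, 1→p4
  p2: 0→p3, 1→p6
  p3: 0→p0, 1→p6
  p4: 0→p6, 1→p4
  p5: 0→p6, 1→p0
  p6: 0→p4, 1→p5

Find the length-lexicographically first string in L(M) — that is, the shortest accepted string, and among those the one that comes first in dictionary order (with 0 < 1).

A breadth-first search from p0 reaches an accepting state first via the path p0 → p4 → p6 → p5 on input 001.
No string of length < 3 is accepted (BFS exhausts all shorter strings without reaching an accepting state), and 001 is the lexicographically least accepting string of length 3.

001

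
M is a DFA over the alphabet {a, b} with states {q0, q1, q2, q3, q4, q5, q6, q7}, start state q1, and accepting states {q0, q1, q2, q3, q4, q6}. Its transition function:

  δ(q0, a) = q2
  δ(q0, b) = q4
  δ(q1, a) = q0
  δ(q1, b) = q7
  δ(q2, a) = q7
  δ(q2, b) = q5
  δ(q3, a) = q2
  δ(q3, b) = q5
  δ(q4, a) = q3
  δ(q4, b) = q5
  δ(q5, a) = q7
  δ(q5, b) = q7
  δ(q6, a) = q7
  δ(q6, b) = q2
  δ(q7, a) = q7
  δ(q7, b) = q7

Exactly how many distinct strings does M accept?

The useful subgraph on states {q0, q1, q2, q3, q4} is acyclic, so L(M) is finite; the longest accepting path visits 5 useful states, giving maximum string length 4.
Counting accepting paths from q1 by length: 1 of length 0, 1 of length 1, 2 of length 2, 1 of length 3, 1 of length 4. Total 6.

6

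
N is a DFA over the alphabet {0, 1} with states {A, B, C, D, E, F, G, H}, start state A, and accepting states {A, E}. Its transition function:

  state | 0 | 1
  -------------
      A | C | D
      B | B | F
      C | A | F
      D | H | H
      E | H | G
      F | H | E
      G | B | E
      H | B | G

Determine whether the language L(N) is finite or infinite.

State A is reachable from the start and can reach an accepting state, and it lies on the cycle A → C → A.
Traversing that cycle any number of times yields accepted strings of unbounded length, so the language is infinite.

infinite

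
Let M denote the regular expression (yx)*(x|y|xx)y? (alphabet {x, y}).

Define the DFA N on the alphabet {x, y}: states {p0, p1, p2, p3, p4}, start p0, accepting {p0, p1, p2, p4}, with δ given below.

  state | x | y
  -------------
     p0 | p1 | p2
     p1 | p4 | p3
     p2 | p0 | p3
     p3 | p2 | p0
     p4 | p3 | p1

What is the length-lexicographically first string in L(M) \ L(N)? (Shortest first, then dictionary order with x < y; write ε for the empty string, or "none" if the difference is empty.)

The string xy is accepted by M but not by N.
No shorter string lies in the difference, and xy is the lexicographically first length-2 string in L(M) \ L(N).

xy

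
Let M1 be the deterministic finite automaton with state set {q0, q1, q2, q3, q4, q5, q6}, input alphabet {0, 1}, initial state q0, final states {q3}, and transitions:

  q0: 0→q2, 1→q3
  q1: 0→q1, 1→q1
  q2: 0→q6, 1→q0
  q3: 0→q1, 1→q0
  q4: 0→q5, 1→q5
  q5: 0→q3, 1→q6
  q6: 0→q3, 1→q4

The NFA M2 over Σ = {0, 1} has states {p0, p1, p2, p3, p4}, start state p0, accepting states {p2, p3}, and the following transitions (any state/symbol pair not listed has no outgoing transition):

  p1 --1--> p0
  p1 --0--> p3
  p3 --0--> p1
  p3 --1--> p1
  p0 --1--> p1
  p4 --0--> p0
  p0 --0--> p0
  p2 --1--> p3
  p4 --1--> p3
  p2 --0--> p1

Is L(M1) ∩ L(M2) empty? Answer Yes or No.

The string 01000 is accepted by both M1 and M2.
Hence L(M1) ∩ L(M2) ≠ ∅.

No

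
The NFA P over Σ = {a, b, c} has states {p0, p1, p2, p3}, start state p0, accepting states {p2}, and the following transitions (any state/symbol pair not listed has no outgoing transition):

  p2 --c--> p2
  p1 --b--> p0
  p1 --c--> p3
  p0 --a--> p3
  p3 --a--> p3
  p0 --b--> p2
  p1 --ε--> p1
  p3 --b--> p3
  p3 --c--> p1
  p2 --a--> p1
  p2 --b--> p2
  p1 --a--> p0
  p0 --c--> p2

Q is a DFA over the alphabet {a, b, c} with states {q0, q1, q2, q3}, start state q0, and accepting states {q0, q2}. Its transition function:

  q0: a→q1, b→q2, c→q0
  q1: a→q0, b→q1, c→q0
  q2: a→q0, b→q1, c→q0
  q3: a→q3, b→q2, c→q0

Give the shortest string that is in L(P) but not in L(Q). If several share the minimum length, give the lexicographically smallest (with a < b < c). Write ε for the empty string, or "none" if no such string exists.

The string bb is accepted by P but not by Q.
No shorter string lies in the difference, and bb is the lexicographically first length-2 string in L(P) \ L(Q).

bb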